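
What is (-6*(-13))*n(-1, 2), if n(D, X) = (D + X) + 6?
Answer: 546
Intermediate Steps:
n(D, X) = 6 + D + X
(-6*(-13))*n(-1, 2) = (-6*(-13))*(6 - 1 + 2) = 78*7 = 546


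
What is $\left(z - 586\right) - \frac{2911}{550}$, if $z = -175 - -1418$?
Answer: $\frac{358439}{550} \approx 651.71$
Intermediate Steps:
$z = 1243$ ($z = -175 + 1418 = 1243$)
$\left(z - 586\right) - \frac{2911}{550} = \left(1243 - 586\right) - \frac{2911}{550} = 657 - \frac{2911}{550} = \frac{358439}{550}$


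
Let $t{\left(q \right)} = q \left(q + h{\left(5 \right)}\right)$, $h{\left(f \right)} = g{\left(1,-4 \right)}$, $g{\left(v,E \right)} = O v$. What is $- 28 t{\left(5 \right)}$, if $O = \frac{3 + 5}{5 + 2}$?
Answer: $-860$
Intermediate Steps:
$O = \frac{8}{7} \approx 1.1429$
$g{\left(v,E \right)} = \frac{8 v}{7}$
$h{\left(f \right)} = \frac{8}{7}$ ($h{\left(f \right)} = \frac{8}{7} \cdot 1 = \frac{8}{7}$)
$t{\left(q \right)} = q \left(\frac{8}{7} + q\right)$ ($t{\left(q \right)} = q \left(q + \frac{8}{7}\right) = q \left(\frac{8}{7} + q\right)$)
$- 28 t{\left(5 \right)} = - 28 \cdot \frac{1}{7} \cdot 5 \left(8 + 7 \cdot 5\right) = - 28 \cdot \frac{1}{7} \cdot 5 \left(8 + 35\right) = - 28 \cdot \frac{1}{7} \cdot 5 \cdot 43 = \left(-28\right) \frac{215}{7} = -860$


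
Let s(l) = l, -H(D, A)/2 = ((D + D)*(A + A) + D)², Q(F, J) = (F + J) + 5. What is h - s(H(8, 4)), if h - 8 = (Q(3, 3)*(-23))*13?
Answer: 33711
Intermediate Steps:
Q(F, J) = 5 + F + J
H(D, A) = -2*(D + 4*A*D)² (H(D, A) = -2*((D + D)*(A + A) + D)² = -2*((2*D)*(2*A) + D)² = -2*(4*A*D + D)² = -2*(D + 4*A*D)²)
h = -3281 (h = 8 + ((5 + 3 + 3)*(-23))*13 = 8 + (11*(-23))*13 = 8 - 253*13 = 8 - 3289 = -3281)
h - s(H(8, 4)) = -3281 - (-2)*8²*(1 + 4*4)² = -3281 - (-2)*64*(1 + 16)² = -3281 - (-2)*64*17² = -3281 - (-2)*64*289 = -3281 - 1*(-36992) = -3281 + 36992 = 33711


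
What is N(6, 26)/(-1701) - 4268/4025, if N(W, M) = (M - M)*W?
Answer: -4268/4025 ≈ -1.0604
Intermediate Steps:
N(W, M) = 0 (N(W, M) = 0*W = 0)
N(6, 26)/(-1701) - 4268/4025 = 0/(-1701) - 4268/4025 = 0*(-1/1701) - 4268*1/4025 = 0 - 4268/4025 = -4268/4025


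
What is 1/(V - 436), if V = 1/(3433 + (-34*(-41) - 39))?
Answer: -4788/2087567 ≈ -0.0022936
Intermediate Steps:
V = 1/4788 (V = 1/(3433 + (1394 - 39)) = 1/(3433 + 1355) = 1/4788 ≈ 0.00020886)
1/(V - 436) = 1/(1/4788 - 436) = 1/(-2087567/4788) = -4788/2087567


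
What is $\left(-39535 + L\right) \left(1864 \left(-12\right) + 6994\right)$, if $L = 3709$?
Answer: $550788924$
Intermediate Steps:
$\left(-39535 + L\right) \left(1864 \left(-12\right) + 6994\right) = \left(-39535 + 3709\right) \left(1864 \left(-12\right) + 6994\right) = - 35826 \left(-22368 + 6994\right) = \left(-35826\right) \left(-15374\right) = 550788924$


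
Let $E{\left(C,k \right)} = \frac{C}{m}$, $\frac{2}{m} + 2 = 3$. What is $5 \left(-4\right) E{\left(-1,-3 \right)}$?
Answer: $10$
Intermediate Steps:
$m = 2$ ($m = \frac{2}{-2 + 3} = \frac{2}{1} = 2 \cdot 1 = 2$)
$E{\left(C,k \right)} = \frac{C}{2}$
$5 \left(-4\right) E{\left(-1,-3 \right)} = 5 \left(-4\right) \frac{1}{2} \left(-1\right) = \left(-20\right) \left(- \frac{1}{2}\right) = 10$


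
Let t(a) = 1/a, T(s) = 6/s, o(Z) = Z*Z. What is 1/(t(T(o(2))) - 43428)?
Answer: -3/130282 ≈ -2.3027e-5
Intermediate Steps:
o(Z) = Z²
1/(t(T(o(2))) - 43428) = 1/(1/(6/(2²)) - 43428) = 1/(1/(6/4) - 43428) = 1/(1/(6*(¼)) - 43428) = 1/(1/(3/2) - 43428) = 1/(⅔ - 43428) = 1/(-130282/3) = -3/130282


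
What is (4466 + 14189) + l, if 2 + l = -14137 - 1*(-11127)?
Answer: 15643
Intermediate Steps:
l = -3012 (l = -2 + (-14137 - 1*(-11127)) = -2 + (-14137 + 11127) = -2 - 3010 = -3012)
(4466 + 14189) + l = (4466 + 14189) - 3012 = 18655 - 3012 = 15643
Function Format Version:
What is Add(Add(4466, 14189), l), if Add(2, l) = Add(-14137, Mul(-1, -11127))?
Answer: 15643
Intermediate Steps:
l = -3012 (l = Add(-2, Add(-14137, Mul(-1, -11127))) = Add(-2, Add(-14137, 11127)) = Add(-2, -3010) = -3012)
Add(Add(4466, 14189), l) = Add(Add(4466, 14189), -3012) = Add(18655, -3012) = 15643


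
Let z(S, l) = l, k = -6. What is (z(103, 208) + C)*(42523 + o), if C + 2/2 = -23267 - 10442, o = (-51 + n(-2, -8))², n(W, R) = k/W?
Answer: -1501794154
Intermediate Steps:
n(W, R) = -6/W
o = 2304 (o = (-51 - 6/(-2))² = (-51 - 6*(-½))² = (-51 + 3)² = (-48)² = 2304)
C = -33710 (C = -1 + (-23267 - 10442) = -1 - 33709 = -33710)
(z(103, 208) + C)*(42523 + o) = (208 - 33710)*(42523 + 2304) = -33502*44827 = -1501794154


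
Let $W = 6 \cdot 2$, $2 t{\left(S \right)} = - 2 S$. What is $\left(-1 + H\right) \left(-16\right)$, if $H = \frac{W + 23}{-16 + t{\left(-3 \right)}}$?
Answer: $\frac{768}{13} \approx 59.077$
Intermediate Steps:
$t{\left(S \right)} = - S$ ($t{\left(S \right)} = \frac{\left(-2\right) S}{2} = - S$)
$W = 12$
$H = - \frac{35}{13}$ ($H = \frac{12 + 23}{-16 - -3} = \frac{35}{-16 + 3} = \frac{35}{-13} = 35 \left(- \frac{1}{13}\right) = - \frac{35}{13} \approx -2.6923$)
$\left(-1 + H\right) \left(-16\right) = \left(-1 - \frac{35}{13}\right) \left(-16\right) = \left(- \frac{48}{13}\right) \left(-16\right) = \frac{768}{13}$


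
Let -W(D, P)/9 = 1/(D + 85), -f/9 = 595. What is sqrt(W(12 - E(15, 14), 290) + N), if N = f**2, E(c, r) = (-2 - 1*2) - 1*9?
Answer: 3*sqrt(38553322390)/110 ≈ 5355.0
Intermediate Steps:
f = -5355 (f = -9*595 = -5355)
E(c, r) = -13 (E(c, r) = (-2 - 2) - 9 = -4 - 9 = -13)
W(D, P) = -9/(85 + D) (W(D, P) = -9/(D + 85) = -9/(85 + D))
N = 28676025 (N = (-5355)**2 = 28676025)
sqrt(W(12 - E(15, 14), 290) + N) = sqrt(-9/(85 + (12 - 1*(-13))) + 28676025) = sqrt(-9/(85 + (12 + 13)) + 28676025) = sqrt(-9/(85 + 25) + 28676025) = sqrt(-9/110 + 28676025) = sqrt(3154362741/110) = 3*sqrt(38553322390)/110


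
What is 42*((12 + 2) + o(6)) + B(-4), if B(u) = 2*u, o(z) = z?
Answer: 832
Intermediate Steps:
42*((12 + 2) + o(6)) + B(-4) = 42*((12 + 2) + 6) + 2*(-4) = 42*(14 + 6) - 8 = 42*20 - 8 = 840 - 8 = 832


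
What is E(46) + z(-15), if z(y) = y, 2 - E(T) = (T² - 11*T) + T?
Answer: -1669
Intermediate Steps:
E(T) = 2 - T² + 10*T (E(T) = 2 - ((T² - 11*T) + T) = 2 - (T² - 10*T) = 2 + (-T² + 10*T) = 2 - T² + 10*T)
E(46) + z(-15) = (2 - 1*46² + 10*46) - 15 = (2 - 1*2116 + 460) - 15 = (2 - 2116 + 460) - 15 = -1654 - 15 = -1669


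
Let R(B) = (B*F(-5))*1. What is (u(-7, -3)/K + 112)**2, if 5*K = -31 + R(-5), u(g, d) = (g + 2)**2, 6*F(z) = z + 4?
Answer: 381108484/32761 ≈ 11633.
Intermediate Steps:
F(z) = 2/3 + z/6 (F(z) = (z + 4)/6 = (4 + z)/6 = 2/3 + z/6)
R(B) = -B/6 (R(B) = (B*(2/3 + (1/6)*(-5)))*1 = (B*(2/3 - 5/6))*1 = (B*(-1/6))*1 = -B/6*1 = -B/6)
u(g, d) = (2 + g)**2
K = -181/30 (K = (-31 - 1/6*(-5))/5 = (-31 + 5/6)/5 = (1/5)*(-181/6) = -181/30 ≈ -6.0333)
(u(-7, -3)/K + 112)**2 = ((2 - 7)**2/(-181/30) + 112)**2 = ((-5)**2*(-30/181) + 112)**2 = (25*(-30/181) + 112)**2 = (-750/181 + 112)**2 = (19522/181)**2 = 381108484/32761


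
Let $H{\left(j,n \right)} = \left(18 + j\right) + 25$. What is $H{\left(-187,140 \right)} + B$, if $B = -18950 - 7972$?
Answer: $-27066$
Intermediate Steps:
$H{\left(j,n \right)} = 43 + j$
$B = -26922$
$H{\left(-187,140 \right)} + B = \left(43 - 187\right) - 26922 = -144 - 26922 = -27066$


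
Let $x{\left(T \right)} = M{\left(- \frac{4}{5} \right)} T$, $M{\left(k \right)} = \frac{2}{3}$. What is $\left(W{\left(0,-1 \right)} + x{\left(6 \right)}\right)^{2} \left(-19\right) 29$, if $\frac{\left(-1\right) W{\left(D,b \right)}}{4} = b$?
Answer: $-35264$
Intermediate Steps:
$W{\left(D,b \right)} = - 4 b$
$M{\left(k \right)} = \frac{2}{3}$ ($M{\left(k \right)} = 2 \cdot \frac{1}{3} = \frac{2}{3}$)
$x{\left(T \right)} = \frac{2 T}{3}$
$\left(W{\left(0,-1 \right)} + x{\left(6 \right)}\right)^{2} \left(-19\right) 29 = \left(\left(-4\right) \left(-1\right) + \frac{2}{3} \cdot 6\right)^{2} \left(-19\right) 29 = \left(4 + 4\right)^{2} \left(-19\right) 29 = 8^{2} \left(-19\right) 29 = 64 \left(-19\right) 29 = \left(-1216\right) 29 = -35264$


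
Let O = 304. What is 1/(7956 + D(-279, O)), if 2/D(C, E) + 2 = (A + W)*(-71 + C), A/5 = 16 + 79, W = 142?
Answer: 107976/859057055 ≈ 0.00012569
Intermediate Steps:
A = 475 (A = 5*(16 + 79) = 5*95 = 475)
D(C, E) = 2/(-43809 + 617*C) (D(C, E) = 2/(-2 + (475 + 142)*(-71 + C)) = 2/(-2 + 617*(-71 + C)) = 2/(-2 + (-43807 + 617*C)) = 2/(-43809 + 617*C))
1/(7956 + D(-279, O)) = 1/(7956 + 2/(-43809 + 617*(-279))) = 1/(7956 + 2/(-43809 - 172143)) = 1/(7956 + 2/(-215952)) = 1/(7956 + 2*(-1/215952)) = 1/(7956 - 1/107976) = 1/(859057055/107976) = 107976/859057055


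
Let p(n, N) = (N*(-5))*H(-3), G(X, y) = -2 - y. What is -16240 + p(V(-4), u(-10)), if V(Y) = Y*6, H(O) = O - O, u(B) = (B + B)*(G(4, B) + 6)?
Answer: -16240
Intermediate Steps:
u(B) = 2*B*(4 - B) (u(B) = (B + B)*((-2 - B) + 6) = (2*B)*(4 - B) = 2*B*(4 - B))
H(O) = 0
V(Y) = 6*Y
p(n, N) = 0 (p(n, N) = (N*(-5))*0 = -5*N*0 = 0)
-16240 + p(V(-4), u(-10)) = -16240 + 0 = -16240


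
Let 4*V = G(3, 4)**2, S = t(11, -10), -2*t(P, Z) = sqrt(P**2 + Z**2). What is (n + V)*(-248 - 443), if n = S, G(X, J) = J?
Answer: -2764 + 691*sqrt(221)/2 ≈ 2372.2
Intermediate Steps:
t(P, Z) = -sqrt(P**2 + Z**2)/2
S = -sqrt(221)/2 (S = -sqrt(11**2 + (-10)**2)/2 = -sqrt(121 + 100)/2 = -sqrt(221)/2 ≈ -7.4330)
n = -sqrt(221)/2 ≈ -7.4330
V = 4 (V = (1/4)*4**2 = (1/4)*16 = 4)
(n + V)*(-248 - 443) = (-sqrt(221)/2 + 4)*(-248 - 443) = (4 - sqrt(221)/2)*(-691) = -2764 + 691*sqrt(221)/2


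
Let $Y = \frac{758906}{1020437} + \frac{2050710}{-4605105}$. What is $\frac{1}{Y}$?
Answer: $\frac{313281302059}{93481430324} \approx 3.3513$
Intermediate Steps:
$Y = \frac{93481430324}{313281302059}$ ($Y = 758906 \cdot \frac{1}{1020437} + 2050710 \left(- \frac{1}{4605105}\right) = \frac{758906}{1020437} - \frac{136714}{307007} = \frac{93481430324}{313281302059} \approx 0.29839$)
$\frac{1}{Y} = \frac{1}{\frac{93481430324}{313281302059}} = \frac{313281302059}{93481430324}$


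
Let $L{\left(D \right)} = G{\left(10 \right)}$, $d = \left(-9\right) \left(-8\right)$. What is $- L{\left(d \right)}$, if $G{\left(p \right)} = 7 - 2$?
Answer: $-5$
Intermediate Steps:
$d = 72$
$G{\left(p \right)} = 5$ ($G{\left(p \right)} = 7 - 2 = 5$)
$L{\left(D \right)} = 5$
$- L{\left(d \right)} = \left(-1\right) 5 = -5$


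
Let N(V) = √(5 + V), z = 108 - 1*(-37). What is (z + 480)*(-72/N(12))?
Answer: -45000*√17/17 ≈ -10914.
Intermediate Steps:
z = 145 (z = 108 + 37 = 145)
(z + 480)*(-72/N(12)) = (145 + 480)*(-72/√(5 + 12)) = 625*(-72*√17/17) = -45000*√17/17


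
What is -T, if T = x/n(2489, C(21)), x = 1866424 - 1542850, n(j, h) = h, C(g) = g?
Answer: -107858/7 ≈ -15408.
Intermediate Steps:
x = 323574
T = 107858/7 (T = 323574/21 = 323574*(1/21) = 107858/7 ≈ 15408.)
-T = -1*107858/7 = -107858/7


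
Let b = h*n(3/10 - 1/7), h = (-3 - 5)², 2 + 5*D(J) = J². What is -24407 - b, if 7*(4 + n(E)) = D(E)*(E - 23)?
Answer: -36365408143/1500625 ≈ -24234.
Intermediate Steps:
D(J) = -⅖ + J²/5
n(E) = -4 + (-23 + E)*(-⅖ + E²/5)/7 (n(E) = -4 + ((-⅖ + E²/5)*(E - 23))/7 = -4 + ((-⅖ + E²/5)*(-23 + E))/7 = -4 + ((-23 + E)*(-⅖ + E²/5))/7 = -4 + (-23 + E)*(-⅖ + E²/5)/7)
h = 64 (h = (-8)² = 64)
b = -260346232/1500625 (b = 64*(-94/35 - 23*(3/10 - 1/7)²/35 + (3/10 - 1/7)*(-2 + (3/10 - 1/7)²)/35) = 64*(-94/35 - 23*(3*(⅒) - 1*⅐)²/35 + (3*(⅒) - 1*⅐)*(-2 + (3*(⅒) - 1*⅐)²)/35) = 64*(-94/35 - 23*(3/10 - ⅐)²/35 + (3/10 - ⅐)*(-2 + (3/10 - ⅐)²)/35) = 64*(-94/35 - 23*(11/70)²/35 + (1/35)*(11/70)*(-2 + (11/70)²)) = 64*(-94/35 - 23/35*121/4900 + (1/35)*(11/70)*(-2 + 121/4900)) = 64*(-94/35 - 2783/171500 + (1/35)*(11/70)*(-9679/4900)) = 64*(-94/35 - 2783/171500 - 106469/12005000) = 64*(-32543279/12005000) = -260346232/1500625 ≈ -173.49)
-24407 - b = -24407 - 1*(-260346232/1500625) = -24407 + 260346232/1500625 = -36365408143/1500625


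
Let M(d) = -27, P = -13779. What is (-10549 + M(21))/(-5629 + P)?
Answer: 661/1213 ≈ 0.54493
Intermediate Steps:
(-10549 + M(21))/(-5629 + P) = (-10549 - 27)/(-5629 - 13779) = -10576/(-19408) = -10576*(-1/19408) = 661/1213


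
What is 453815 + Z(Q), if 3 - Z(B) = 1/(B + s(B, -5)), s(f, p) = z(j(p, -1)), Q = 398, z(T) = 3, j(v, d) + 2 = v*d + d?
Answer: 181981017/401 ≈ 4.5382e+5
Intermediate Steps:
j(v, d) = -2 + d + d*v (j(v, d) = -2 + (v*d + d) = -2 + (d*v + d) = -2 + (d + d*v) = -2 + d + d*v)
s(f, p) = 3
Z(B) = 3 - 1/(3 + B) (Z(B) = 3 - 1/(B + 3) = 3 - 1/(3 + B))
453815 + Z(Q) = 453815 + (8 + 3*398)/(3 + 398) = 453815 + (8 + 1194)/401 = 453815 + (1/401)*1202 = 453815 + 1202/401 = 181981017/401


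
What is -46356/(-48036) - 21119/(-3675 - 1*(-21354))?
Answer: -16245380/70769037 ≈ -0.22955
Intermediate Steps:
-46356/(-48036) - 21119/(-3675 - 1*(-21354)) = -46356*(-1/48036) - 21119/(-3675 + 21354) = 3863/4003 - 21119/17679 = -16245380/70769037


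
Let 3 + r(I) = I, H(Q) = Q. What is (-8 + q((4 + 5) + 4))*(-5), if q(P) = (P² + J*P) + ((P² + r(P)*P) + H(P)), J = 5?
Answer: -2690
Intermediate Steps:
r(I) = -3 + I
q(P) = 2*P² + 6*P + P*(-3 + P) (q(P) = (P² + 5*P) + ((P² + (-3 + P)*P) + P) = (P² + 5*P) + ((P² + P*(-3 + P)) + P) = (P² + 5*P) + (P + P² + P*(-3 + P)) = 2*P² + 6*P + P*(-3 + P))
(-8 + q((4 + 5) + 4))*(-5) = (-8 + 3*((4 + 5) + 4)*(1 + ((4 + 5) + 4)))*(-5) = (-8 + 3*(9 + 4)*(1 + (9 + 4)))*(-5) = (-8 + 3*13*(1 + 13))*(-5) = (-8 + 3*13*14)*(-5) = (-8 + 546)*(-5) = 538*(-5) = -2690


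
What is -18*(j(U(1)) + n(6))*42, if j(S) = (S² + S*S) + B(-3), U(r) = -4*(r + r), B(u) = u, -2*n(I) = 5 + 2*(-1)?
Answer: -93366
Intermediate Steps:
n(I) = -3/2 (n(I) = -(5 + 2*(-1))/2 = -(5 - 2)/2 = -½*3 = -3/2)
U(r) = -8*r
j(S) = -3 + 2*S² (j(S) = (S² + S*S) - 3 = (S² + S²) - 3 = 2*S² - 3 = -3 + 2*S²)
-18*(j(U(1)) + n(6))*42 = -18*((-3 + 2*(-8*1)²) - 3/2)*42 = -18*((-3 + 2*(-8)²) - 3/2)*42 = -18*((-3 + 2*64) - 3/2)*42 = -18*((-3 + 128) - 3/2)*42 = -18*(125 - 3/2)*42 = -18*247/2*42 = -2223*42 = -93366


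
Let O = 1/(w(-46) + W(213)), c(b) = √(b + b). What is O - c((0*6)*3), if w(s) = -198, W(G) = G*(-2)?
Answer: -1/624 ≈ -0.0016026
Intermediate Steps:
W(G) = -2*G
c(b) = √2*√b (c(b) = √(2*b) = √2*√b)
O = -1/624 (O = 1/(-198 - 2*213) = 1/(-198 - 426) = 1/(-624) = -1/624 ≈ -0.0016026)
O - c((0*6)*3) = -1/624 - √2*√((0*6)*3) = -1/624 - √2*√(0*3) = -1/624 - √2*√0 = -1/624 - √2*0 = -1/624 - 1*0 = -1/624 + 0 = -1/624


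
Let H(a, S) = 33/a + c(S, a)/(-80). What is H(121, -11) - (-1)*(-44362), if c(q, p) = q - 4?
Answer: -7807631/176 ≈ -44362.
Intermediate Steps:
c(q, p) = -4 + q
H(a, S) = 1/20 + 33/a - S/80 (H(a, S) = 33/a + (-4 + S)/(-80) = 33/a + (-4 + S)*(-1/80) = 33/a + (1/20 - S/80) = 1/20 + 33/a - S/80)
H(121, -11) - (-1)*(-44362) = (1/80)*(2640 + 121*(4 - 1*(-11)))/121 - (-1)*(-44362) = (1/80)*(1/121)*(2640 + 121*(4 + 11)) - 1*44362 = (1/80)*(1/121)*(2640 + 121*15) - 44362 = (1/80)*(1/121)*(2640 + 1815) - 44362 = (1/80)*(1/121)*4455 - 44362 = 81/176 - 44362 = -7807631/176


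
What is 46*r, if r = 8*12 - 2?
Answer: 4324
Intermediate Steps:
r = 94 (r = 96 - 2 = 94)
46*r = 46*94 = 4324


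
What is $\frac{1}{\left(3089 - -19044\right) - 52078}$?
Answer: $- \frac{1}{29945} \approx -3.3395 \cdot 10^{-5}$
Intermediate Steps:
$\frac{1}{\left(3089 - -19044\right) - 52078} = \frac{1}{\left(3089 + 19044\right) - 52078} = \frac{1}{22133 - 52078} = \frac{1}{-29945} = - \frac{1}{29945}$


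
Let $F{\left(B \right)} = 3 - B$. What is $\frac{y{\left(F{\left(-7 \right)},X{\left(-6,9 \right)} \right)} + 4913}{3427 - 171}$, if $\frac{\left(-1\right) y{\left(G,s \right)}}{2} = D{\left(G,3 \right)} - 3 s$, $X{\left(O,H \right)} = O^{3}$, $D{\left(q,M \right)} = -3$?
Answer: $\frac{3623}{3256} \approx 1.1127$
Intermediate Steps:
$y{\left(G,s \right)} = 6 + 6 s$ ($y{\left(G,s \right)} = - 2 \left(-3 - 3 s\right) = 6 + 6 s$)
$\frac{y{\left(F{\left(-7 \right)},X{\left(-6,9 \right)} \right)} + 4913}{3427 - 171} = \frac{\left(6 + 6 \left(-6\right)^{3}\right) + 4913}{3427 - 171} = \frac{\left(6 + 6 \left(-216\right)\right) + 4913}{3256} = \left(\left(6 - 1296\right) + 4913\right) \frac{1}{3256} = \left(-1290 + 4913\right) \frac{1}{3256} = 3623 \cdot \frac{1}{3256} = \frac{3623}{3256}$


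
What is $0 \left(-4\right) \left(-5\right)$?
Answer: $0$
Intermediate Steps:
$0 \left(-4\right) \left(-5\right) = 0 \left(-5\right) = 0$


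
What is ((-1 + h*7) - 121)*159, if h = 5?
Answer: -13833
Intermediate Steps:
((-1 + h*7) - 121)*159 = ((-1 + 5*7) - 121)*159 = ((-1 + 35) - 121)*159 = (34 - 121)*159 = -87*159 = -13833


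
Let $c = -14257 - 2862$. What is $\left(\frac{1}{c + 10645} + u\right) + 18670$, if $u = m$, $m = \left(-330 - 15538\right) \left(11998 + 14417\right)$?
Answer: $- \frac{2713477076701}{6474} \approx -4.1913 \cdot 10^{8}$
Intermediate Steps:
$c = -17119$
$m = -419153220$ ($m = \left(-15868\right) 26415 = -419153220$)
$u = -419153220$
$\left(\frac{1}{c + 10645} + u\right) + 18670 = \left(\frac{1}{-17119 + 10645} - 419153220\right) + 18670 = \left(\frac{1}{-6474} - 419153220\right) + 18670 = \left(- \frac{1}{6474} - 419153220\right) + 18670 = - \frac{2713597946281}{6474} + 18670 = - \frac{2713477076701}{6474}$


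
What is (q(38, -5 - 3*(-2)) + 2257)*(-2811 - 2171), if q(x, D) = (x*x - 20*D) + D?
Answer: -18343724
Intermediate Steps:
q(x, D) = x² - 19*D (q(x, D) = (x² - 20*D) + D = x² - 19*D)
(q(38, -5 - 3*(-2)) + 2257)*(-2811 - 2171) = ((38² - 19*(-5 - 3*(-2))) + 2257)*(-2811 - 2171) = ((1444 - 19*(-5 + 6)) + 2257)*(-4982) = ((1444 - 19*1) + 2257)*(-4982) = ((1444 - 19) + 2257)*(-4982) = (1425 + 2257)*(-4982) = 3682*(-4982) = -18343724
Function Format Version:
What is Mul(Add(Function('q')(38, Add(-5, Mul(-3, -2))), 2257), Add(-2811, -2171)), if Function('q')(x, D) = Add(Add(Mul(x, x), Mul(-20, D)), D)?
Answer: -18343724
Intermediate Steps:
Function('q')(x, D) = Add(Pow(x, 2), Mul(-19, D)) (Function('q')(x, D) = Add(Add(Pow(x, 2), Mul(-20, D)), D) = Add(Pow(x, 2), Mul(-19, D)))
Mul(Add(Function('q')(38, Add(-5, Mul(-3, -2))), 2257), Add(-2811, -2171)) = Mul(Add(Add(Pow(38, 2), Mul(-19, Add(-5, Mul(-3, -2)))), 2257), Add(-2811, -2171)) = Mul(Add(Add(1444, Mul(-19, Add(-5, 6))), 2257), -4982) = Mul(Add(Add(1444, Mul(-19, 1)), 2257), -4982) = Mul(Add(Add(1444, -19), 2257), -4982) = Mul(Add(1425, 2257), -4982) = Mul(3682, -4982) = -18343724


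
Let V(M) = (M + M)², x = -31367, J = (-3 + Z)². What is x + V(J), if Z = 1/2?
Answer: -124843/4 ≈ -31211.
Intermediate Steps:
Z = ½ ≈ 0.50000
J = 25/4 (J = (-3 + ½)² = (-5/2)² = 25/4 ≈ 6.2500)
V(M) = 4*M² (V(M) = (2*M)² = 4*M²)
x + V(J) = -31367 + 4*(25/4)² = -31367 + 4*(625/16) = -31367 + 625/4 = -124843/4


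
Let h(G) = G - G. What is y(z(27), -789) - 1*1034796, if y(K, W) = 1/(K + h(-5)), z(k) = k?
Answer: -27939491/27 ≈ -1.0348e+6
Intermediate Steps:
h(G) = 0
y(K, W) = 1/K (y(K, W) = 1/(K + 0) = 1/K)
y(z(27), -789) - 1*1034796 = 1/27 - 1*1034796 = 1/27 - 1034796 = -27939491/27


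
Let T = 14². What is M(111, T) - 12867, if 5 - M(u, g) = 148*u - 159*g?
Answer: 1874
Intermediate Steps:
T = 196
M(u, g) = 5 - 148*u + 159*g (M(u, g) = 5 - (148*u - 159*g) = 5 - (-159*g + 148*u) = 5 + (-148*u + 159*g) = 5 - 148*u + 159*g)
M(111, T) - 12867 = (5 - 148*111 + 159*196) - 12867 = (5 - 16428 + 31164) - 12867 = 14741 - 12867 = 1874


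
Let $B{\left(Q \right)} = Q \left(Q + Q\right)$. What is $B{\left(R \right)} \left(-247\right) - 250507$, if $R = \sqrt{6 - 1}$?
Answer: $-252977$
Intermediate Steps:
$R = \sqrt{5} \approx 2.2361$
$B{\left(Q \right)} = 2 Q^{2}$ ($B{\left(Q \right)} = Q 2 Q = 2 Q^{2}$)
$B{\left(R \right)} \left(-247\right) - 250507 = 2 \left(\sqrt{5}\right)^{2} \left(-247\right) - 250507 = 2 \cdot 5 \left(-247\right) - 250507 = 10 \left(-247\right) - 250507 = -2470 - 250507 = -252977$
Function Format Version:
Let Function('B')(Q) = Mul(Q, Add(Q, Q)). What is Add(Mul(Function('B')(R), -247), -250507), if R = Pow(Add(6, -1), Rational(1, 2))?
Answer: -252977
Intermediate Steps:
R = Pow(5, Rational(1, 2)) ≈ 2.2361
Function('B')(Q) = Mul(2, Pow(Q, 2)) (Function('B')(Q) = Mul(Q, Mul(2, Q)) = Mul(2, Pow(Q, 2)))
Add(Mul(Function('B')(R), -247), -250507) = Add(Mul(Mul(2, Pow(Pow(5, Rational(1, 2)), 2)), -247), -250507) = Add(Mul(Mul(2, 5), -247), -250507) = Add(Mul(10, -247), -250507) = Add(-2470, -250507) = -252977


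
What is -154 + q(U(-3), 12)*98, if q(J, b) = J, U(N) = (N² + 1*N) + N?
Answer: 140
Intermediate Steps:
U(N) = N² + 2*N (U(N) = (N² + N) + N = (N + N²) + N = N² + 2*N)
-154 + q(U(-3), 12)*98 = -154 - 3*(2 - 3)*98 = -154 - 3*(-1)*98 = -154 + 3*98 = -154 + 294 = 140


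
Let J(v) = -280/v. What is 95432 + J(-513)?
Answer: 48956896/513 ≈ 95433.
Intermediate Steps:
95432 + J(-513) = 95432 - 280/(-513) = 95432 - 280*(-1/513) = 95432 + 280/513 = 48956896/513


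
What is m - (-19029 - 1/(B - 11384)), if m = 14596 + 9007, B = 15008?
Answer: 154498369/3624 ≈ 42632.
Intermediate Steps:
m = 23603
m - (-19029 - 1/(B - 11384)) = 23603 - (-19029 - 1/(15008 - 11384)) = 23603 - (-19029 - 1/3624) = 23603 - 1*(-68961097/3624) = 23603 + 68961097/3624 = 154498369/3624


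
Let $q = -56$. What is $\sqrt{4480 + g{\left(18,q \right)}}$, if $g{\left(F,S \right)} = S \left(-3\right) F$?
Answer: $4 \sqrt{469} \approx 86.626$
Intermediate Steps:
$g{\left(F,S \right)} = - 3 F S$ ($g{\left(F,S \right)} = - 3 S F = - 3 F S$)
$\sqrt{4480 + g{\left(18,q \right)}} = \sqrt{4480 - 54 \left(-56\right)} = \sqrt{4480 + 3024} = \sqrt{7504} = 4 \sqrt{469}$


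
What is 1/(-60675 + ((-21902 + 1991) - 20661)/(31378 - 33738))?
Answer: -590/35788107 ≈ -1.6486e-5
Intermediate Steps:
1/(-60675 + ((-21902 + 1991) - 20661)/(31378 - 33738)) = 1/(-60675 + (-19911 - 20661)/(-2360)) = 1/(-60675 - 40572*(-1/2360)) = 1/(-60675 + 10143/590) = 1/(-35788107/590) = -590/35788107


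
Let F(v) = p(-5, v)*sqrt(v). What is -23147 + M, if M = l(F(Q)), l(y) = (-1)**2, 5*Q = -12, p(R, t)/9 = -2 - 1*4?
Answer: -23146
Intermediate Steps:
p(R, t) = -54 (p(R, t) = 9*(-2 - 1*4) = 9*(-2 - 4) = 9*(-6) = -54)
Q = -12/5 (Q = (1/5)*(-12) = -12/5 ≈ -2.4000)
F(v) = -54*sqrt(v)
l(y) = 1
M = 1
-23147 + M = -23147 + 1 = -23146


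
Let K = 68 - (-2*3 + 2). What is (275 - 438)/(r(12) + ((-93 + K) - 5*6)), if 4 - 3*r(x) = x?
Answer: 489/161 ≈ 3.0373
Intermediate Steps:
r(x) = 4/3 - x/3
K = 72 (K = 68 - (-6 + 2) = 68 - 1*(-4) = 68 + 4 = 72)
(275 - 438)/(r(12) + ((-93 + K) - 5*6)) = (275 - 438)/((4/3 - ⅓*12) + ((-93 + 72) - 5*6)) = -163/((4/3 - 4) + (-21 - 30)) = -163/(-8/3 - 51) = -163/(-161/3) = -163*(-3/161) = 489/161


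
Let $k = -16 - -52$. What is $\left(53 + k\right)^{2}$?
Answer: $7921$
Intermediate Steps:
$k = 36$ ($k = -16 + 52 = 36$)
$\left(53 + k\right)^{2} = \left(53 + 36\right)^{2} = 89^{2} = 7921$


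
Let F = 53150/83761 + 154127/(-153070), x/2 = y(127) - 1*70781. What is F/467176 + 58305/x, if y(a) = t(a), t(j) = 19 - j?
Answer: -13432156808229403191/32662389794691384560 ≈ -0.41124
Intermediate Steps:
y(a) = 19 - a
x = -141778 (x = 2*((19 - 1*127) - 1*70781) = 2*((19 - 127) - 70781) = 2*(-108 - 70781) = 2*(-70889) = -141778)
F = -4774161147/12821296270 (F = 53150*(1/83761) + 154127*(-1/153070) = 53150/83761 - 154127/153070 = -4774161147/12821296270 ≈ -0.37236)
F/467176 + 58305/x = -4774161147/12821296270/467176 + 58305/(-141778) = -4774161147/12821296270*1/467176 + 58305*(-1/141778) = -4774161147/5989801906233520 - 4485/10906 = -13432156808229403191/32662389794691384560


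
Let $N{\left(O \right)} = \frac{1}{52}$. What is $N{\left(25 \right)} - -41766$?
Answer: $\frac{2171833}{52} \approx 41766.0$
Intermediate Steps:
$N{\left(O \right)} = \frac{1}{52}$
$N{\left(25 \right)} - -41766 = \frac{1}{52} - -41766 = \frac{1}{52} + 41766 = \frac{2171833}{52}$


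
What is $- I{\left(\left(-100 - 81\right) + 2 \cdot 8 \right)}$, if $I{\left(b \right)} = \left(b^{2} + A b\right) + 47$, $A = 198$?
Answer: $5398$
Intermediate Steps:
$I{\left(b \right)} = 47 + b^{2} + 198 b$ ($I{\left(b \right)} = \left(b^{2} + 198 b\right) + 47 = 47 + b^{2} + 198 b$)
$- I{\left(\left(-100 - 81\right) + 2 \cdot 8 \right)} = - (47 + \left(\left(-100 - 81\right) + 2 \cdot 8\right)^{2} + 198 \left(\left(-100 - 81\right) + 2 \cdot 8\right)) = - (47 + \left(-181 + 16\right)^{2} + 198 \left(-181 + 16\right)) = - (47 + \left(-165\right)^{2} + 198 \left(-165\right)) = - (47 + 27225 - 32670) = \left(-1\right) \left(-5398\right) = 5398$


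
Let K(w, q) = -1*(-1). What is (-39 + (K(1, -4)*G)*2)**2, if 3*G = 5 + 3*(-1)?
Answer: 12769/9 ≈ 1418.8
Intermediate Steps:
K(w, q) = 1
G = 2/3 (G = (5 + 3*(-1))/3 = (5 - 3)/3 = (1/3)*2 = 2/3 ≈ 0.66667)
(-39 + (K(1, -4)*G)*2)**2 = (-39 + (1*(2/3))*2)**2 = (-39 + (2/3)*2)**2 = (-39 + 4/3)**2 = (-113/3)**2 = 12769/9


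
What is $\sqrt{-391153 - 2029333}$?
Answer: $i \sqrt{2420486} \approx 1555.8 i$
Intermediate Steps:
$\sqrt{-391153 - 2029333} = \sqrt{-2420486} = i \sqrt{2420486}$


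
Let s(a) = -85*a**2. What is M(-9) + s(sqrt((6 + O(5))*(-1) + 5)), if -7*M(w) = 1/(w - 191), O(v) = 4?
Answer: 595001/1400 ≈ 425.00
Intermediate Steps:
M(w) = -1/(7*(-191 + w)) (M(w) = -1/(7*(w - 191)) = -1/(7*(-191 + w)))
M(-9) + s(sqrt((6 + O(5))*(-1) + 5)) = -1/(-1337 + 7*(-9)) - 85*(sqrt((6 + 4)*(-1) + 5))**2 = -1/(-1337 - 63) - 85*(sqrt(10*(-1) + 5))**2 = -1/(-1400) - 85*(sqrt(-10 + 5))**2 = -1*(-1/1400) - 85*(sqrt(-5))**2 = 1/1400 - 85*(I*sqrt(5))**2 = 1/1400 - 85*(-5) = 1/1400 + 425 = 595001/1400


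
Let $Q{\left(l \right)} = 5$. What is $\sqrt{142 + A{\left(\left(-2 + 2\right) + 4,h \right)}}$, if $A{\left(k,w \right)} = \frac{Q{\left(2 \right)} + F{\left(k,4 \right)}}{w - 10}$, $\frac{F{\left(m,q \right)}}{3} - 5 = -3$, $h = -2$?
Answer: $\frac{\sqrt{5079}}{6} \approx 11.878$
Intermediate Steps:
$F{\left(m,q \right)} = 6$ ($F{\left(m,q \right)} = 15 + 3 \left(-3\right) = 15 - 9 = 6$)
$A{\left(k,w \right)} = \frac{11}{-10 + w}$ ($A{\left(k,w \right)} = \frac{5 + 6}{w - 10} = \frac{11}{-10 + w}$)
$\sqrt{142 + A{\left(\left(-2 + 2\right) + 4,h \right)}} = \sqrt{142 + \frac{11}{-10 - 2}} = \sqrt{142 + \frac{11}{-12}} = \sqrt{142 + 11 \left(- \frac{1}{12}\right)} = \sqrt{142 - \frac{11}{12}} = \sqrt{\frac{1693}{12}} = \frac{\sqrt{5079}}{6}$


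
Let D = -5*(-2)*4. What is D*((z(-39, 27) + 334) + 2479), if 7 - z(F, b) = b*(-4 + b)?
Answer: 87960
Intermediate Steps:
z(F, b) = 7 - b*(-4 + b)
D = 40 (D = 10*4 = 40)
D*((z(-39, 27) + 334) + 2479) = 40*(((7 - 1*27² + 4*27) + 334) + 2479) = 40*(((7 - 1*729 + 108) + 334) + 2479) = 40*(((7 - 729 + 108) + 334) + 2479) = 40*((-614 + 334) + 2479) = 40*(-280 + 2479) = 40*2199 = 87960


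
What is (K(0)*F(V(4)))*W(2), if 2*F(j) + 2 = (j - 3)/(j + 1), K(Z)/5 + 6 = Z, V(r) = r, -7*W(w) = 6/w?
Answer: -81/7 ≈ -11.571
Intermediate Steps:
W(w) = -6/(7*w)
K(Z) = -30 + 5*Z
F(j) = -1 + (-3 + j)/(2*(1 + j)) (F(j) = -1 + ((j - 3)/(j + 1))/2 = -1 + ((-3 + j)/(1 + j))/2 = -1 + (-3 + j)/(2*(1 + j)))
(K(0)*F(V(4)))*W(2) = ((-30 + 5*0)*((-5 - 1*4)/(2*(1 + 4))))*(-6/7/2) = ((-30 + 0)*((½)*(-5 - 4)/5))*(-6/7*½) = -15*(-9)/5*(-3/7) = -30*(-9/10)*(-3/7) = 27*(-3/7) = -81/7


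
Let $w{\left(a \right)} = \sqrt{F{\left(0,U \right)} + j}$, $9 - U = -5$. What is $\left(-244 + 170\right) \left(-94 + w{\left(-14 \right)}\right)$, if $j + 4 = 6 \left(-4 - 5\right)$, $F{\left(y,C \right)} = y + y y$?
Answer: $6956 - 74 i \sqrt{58} \approx 6956.0 - 563.57 i$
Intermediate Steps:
$U = 14$ ($U = 9 - -5 = 9 + 5 = 14$)
$F{\left(y,C \right)} = y + y^{2}$
$j = -58$ ($j = -4 + 6 \left(-4 - 5\right) = -4 + 6 \left(-9\right) = -4 - 54 = -58$)
$w{\left(a \right)} = i \sqrt{58}$ ($w{\left(a \right)} = \sqrt{0 \left(1 + 0\right) - 58} = \sqrt{0 \cdot 1 - 58} = \sqrt{0 - 58} = \sqrt{-58} = i \sqrt{58}$)
$\left(-244 + 170\right) \left(-94 + w{\left(-14 \right)}\right) = \left(-244 + 170\right) \left(-94 + i \sqrt{58}\right) = - 74 \left(-94 + i \sqrt{58}\right) = 6956 - 74 i \sqrt{58}$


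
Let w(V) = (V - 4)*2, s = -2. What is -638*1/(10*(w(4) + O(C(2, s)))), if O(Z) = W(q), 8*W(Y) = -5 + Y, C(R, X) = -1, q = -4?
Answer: 2552/45 ≈ 56.711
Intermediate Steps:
W(Y) = -5/8 + Y/8 (W(Y) = (-5 + Y)/8 = -5/8 + Y/8)
w(V) = -8 + 2*V (w(V) = (-4 + V)*2 = -8 + 2*V)
O(Z) = -9/8 (O(Z) = -5/8 + (⅛)*(-4) = -5/8 - ½ = -9/8)
-638*1/(10*(w(4) + O(C(2, s)))) = -638*1/(10*((-8 + 2*4) - 9/8)) = -638*1/(10*((-8 + 8) - 9/8)) = -638*1/(10*(0 - 9/8)) = -638/(10*(-9/8)) = -638/(-45/4) = -638*(-4/45) = 2552/45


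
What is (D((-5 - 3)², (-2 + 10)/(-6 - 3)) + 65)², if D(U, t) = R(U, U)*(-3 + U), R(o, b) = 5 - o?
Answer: 12489156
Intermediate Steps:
D(U, t) = (-3 + U)*(5 - U) (D(U, t) = (5 - U)*(-3 + U) = (-3 + U)*(5 - U))
(D((-5 - 3)², (-2 + 10)/(-6 - 3)) + 65)² = (-(-5 + (-5 - 3)²)*(-3 + (-5 - 3)²) + 65)² = (-(-5 + (-8)²)*(-3 + (-8)²) + 65)² = (-(-5 + 64)*(-3 + 64) + 65)² = (-1*59*61 + 65)² = (-3599 + 65)² = (-3534)² = 12489156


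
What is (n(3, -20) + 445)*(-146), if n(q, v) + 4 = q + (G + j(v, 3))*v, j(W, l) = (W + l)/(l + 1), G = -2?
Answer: -83074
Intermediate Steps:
j(W, l) = (W + l)/(1 + l)
n(q, v) = -4 + q + v*(-5/4 + v/4) (n(q, v) = -4 + (q + (-2 + (v + 3)/(1 + 3))*v) = -4 + (q + (-2 + (3 + v)/4)*v) = -4 + (q + (-2 + (3/4 + v/4))*v) = -4 + (q + (-5/4 + v/4)*v) = -4 + (q + v*(-5/4 + v/4)) = -4 + q + v*(-5/4 + v/4))
(n(3, -20) + 445)*(-146) = ((-4 + 3 - 5/4*(-20) + (1/4)*(-20)**2) + 445)*(-146) = ((-4 + 3 + 25 + (1/4)*400) + 445)*(-146) = ((-4 + 3 + 25 + 100) + 445)*(-146) = (124 + 445)*(-146) = 569*(-146) = -83074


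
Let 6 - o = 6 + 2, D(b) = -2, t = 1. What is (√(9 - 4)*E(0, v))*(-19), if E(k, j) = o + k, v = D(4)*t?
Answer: 38*√5 ≈ 84.971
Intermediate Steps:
o = -2 (o = 6 - (6 + 2) = 6 - 1*8 = 6 - 8 = -2)
v = -2 (v = -2*1 = -2)
E(k, j) = -2 + k
(√(9 - 4)*E(0, v))*(-19) = (√(9 - 4)*(-2 + 0))*(-19) = (√5*(-2))*(-19) = -2*√5*(-19) = 38*√5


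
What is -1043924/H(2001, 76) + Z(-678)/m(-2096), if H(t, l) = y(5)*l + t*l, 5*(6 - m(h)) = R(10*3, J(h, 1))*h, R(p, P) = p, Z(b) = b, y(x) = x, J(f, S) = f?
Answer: -551584039/79925058 ≈ -6.9013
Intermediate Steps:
m(h) = 6 - 6*h (m(h) = 6 - 10*3*h/5 = 6 - 6*h)
H(t, l) = 5*l + l*t (H(t, l) = 5*l + t*l = 5*l + l*t)
-1043924/H(2001, 76) + Z(-678)/m(-2096) = -1043924*1/(76*(5 + 2001)) - 678/(6 - 6*(-2096)) = -1043924/(76*2006) - 678/(6 + 12576) = -1043924/152456 - 678/12582 = -1043924*1/152456 - 678*1/12582 = -260981/38114 - 113/2097 = -551584039/79925058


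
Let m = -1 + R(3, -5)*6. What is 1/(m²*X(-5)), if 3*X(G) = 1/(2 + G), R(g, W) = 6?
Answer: -9/1225 ≈ -0.0073469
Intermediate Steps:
X(G) = 1/(3*(2 + G))
m = 35 (m = -1 + 6*6 = -1 + 36 = 35)
1/(m²*X(-5)) = 1/(35²*(1/(3*(2 - 5)))) = 1/(1225*((⅓)/(-3))) = 1/(1225*((⅓)*(-⅓))) = 1/(1225*(-⅑)) = 1/(-1225/9) = -9/1225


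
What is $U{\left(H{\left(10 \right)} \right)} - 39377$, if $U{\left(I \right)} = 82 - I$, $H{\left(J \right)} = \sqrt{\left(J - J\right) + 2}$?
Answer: $-39295 - \sqrt{2} \approx -39296.0$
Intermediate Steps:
$H{\left(J \right)} = \sqrt{2}$ ($H{\left(J \right)} = \sqrt{0 + 2} = \sqrt{2}$)
$U{\left(H{\left(10 \right)} \right)} - 39377 = \left(82 - \sqrt{2}\right) - 39377 = -39295 - \sqrt{2}$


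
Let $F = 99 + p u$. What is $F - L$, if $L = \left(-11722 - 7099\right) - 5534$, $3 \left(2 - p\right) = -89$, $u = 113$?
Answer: $\frac{84097}{3} \approx 28032.0$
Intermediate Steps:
$p = \frac{95}{3}$ ($p = 2 - - \frac{89}{3} = 2 + \frac{89}{3} = \frac{95}{3} \approx 31.667$)
$F = \frac{11032}{3}$ ($F = 99 + \frac{95}{3} \cdot 113 = 99 + \frac{10735}{3} = \frac{11032}{3} \approx 3677.3$)
$L = -24355$ ($L = -18821 - 5534 = -24355$)
$F - L = \frac{11032}{3} - -24355 = \frac{11032}{3} + 24355 = \frac{84097}{3}$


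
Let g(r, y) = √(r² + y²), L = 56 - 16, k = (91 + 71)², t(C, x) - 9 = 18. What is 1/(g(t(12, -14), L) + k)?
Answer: 26244/688745207 - √2329/688745207 ≈ 3.8034e-5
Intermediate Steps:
t(C, x) = 27 (t(C, x) = 9 + 18 = 27)
k = 26244 (k = 162² = 26244)
L = 40
1/(g(t(12, -14), L) + k) = 1/(√(27² + 40²) + 26244) = 1/(√(729 + 1600) + 26244) = 1/(√2329 + 26244) = 1/(26244 + √2329)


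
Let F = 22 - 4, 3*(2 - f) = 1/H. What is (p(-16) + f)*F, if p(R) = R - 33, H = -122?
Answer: -51603/61 ≈ -845.95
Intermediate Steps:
p(R) = -33 + R
f = 733/366 (f = 2 - ⅓/(-122) = 2 - ⅓*(-1/122) = 2 + 1/366 = 733/366 ≈ 2.0027)
F = 18
(p(-16) + f)*F = ((-33 - 16) + 733/366)*18 = (-49 + 733/366)*18 = -17201/366*18 = -51603/61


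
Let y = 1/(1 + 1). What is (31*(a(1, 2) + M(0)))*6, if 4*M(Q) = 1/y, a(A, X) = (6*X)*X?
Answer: 4557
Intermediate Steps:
y = ½ (y = 1/2 = ½ ≈ 0.50000)
a(A, X) = 6*X²
M(Q) = ½ (M(Q) = 1/(4*(½)) = (¼)*2 = ½)
(31*(a(1, 2) + M(0)))*6 = (31*(6*2² + ½))*6 = (31*(6*4 + ½))*6 = (31*(24 + ½))*6 = (31*(49/2))*6 = (1519/2)*6 = 4557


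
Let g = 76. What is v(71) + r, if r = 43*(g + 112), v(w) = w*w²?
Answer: 365995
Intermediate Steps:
v(w) = w³
r = 8084 (r = 43*(76 + 112) = 43*188 = 8084)
v(71) + r = 71³ + 8084 = 357911 + 8084 = 365995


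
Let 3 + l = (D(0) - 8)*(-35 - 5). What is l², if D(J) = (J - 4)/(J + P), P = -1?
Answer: 24649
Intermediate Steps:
D(J) = (-4 + J)/(-1 + J) (D(J) = (J - 4)/(J - 1) = (-4 + J)/(-1 + J))
l = 157 (l = -3 + ((-4 + 0)/(-1 + 0) - 8)*(-35 - 5) = -3 + (-4/(-1) - 8)*(-40) = -3 + (-1*(-4) - 8)*(-40) = -3 + (4 - 8)*(-40) = -3 - 4*(-40) = -3 + 160 = 157)
l² = 157² = 24649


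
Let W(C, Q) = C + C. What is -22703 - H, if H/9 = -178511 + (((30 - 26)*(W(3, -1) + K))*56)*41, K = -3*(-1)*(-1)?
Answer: 1335928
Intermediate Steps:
W(C, Q) = 2*C
K = -3 (K = 3*(-1) = -3)
H = -1358631 (H = 9*(-178511 + (((30 - 26)*(2*3 - 3))*56)*41) = 9*(-178511 + ((4*(6 - 3))*56)*41) = 9*(-178511 + ((4*3)*56)*41) = 9*(-178511 + (12*56)*41) = 9*(-178511 + 672*41) = 9*(-178511 + 27552) = 9*(-150959) = -1358631)
-22703 - H = -22703 - 1*(-1358631) = -22703 + 1358631 = 1335928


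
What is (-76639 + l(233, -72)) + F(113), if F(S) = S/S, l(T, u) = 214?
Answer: -76424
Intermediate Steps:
F(S) = 1
(-76639 + l(233, -72)) + F(113) = (-76639 + 214) + 1 = -76425 + 1 = -76424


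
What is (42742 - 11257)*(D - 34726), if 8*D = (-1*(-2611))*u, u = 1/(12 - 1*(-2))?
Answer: -17481825855/16 ≈ -1.0926e+9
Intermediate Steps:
u = 1/14 (u = 1/(12 + 2) = 1/14 ≈ 0.071429)
D = 373/16 (D = (-1*(-2611)*(1/14))/8 = (2611*(1/14))/8 = (1/8)*(373/2) = 373/16 ≈ 23.313)
(42742 - 11257)*(D - 34726) = (42742 - 11257)*(373/16 - 34726) = 31485*(-555243/16) = -17481825855/16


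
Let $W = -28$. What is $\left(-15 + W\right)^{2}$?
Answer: $1849$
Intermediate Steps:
$\left(-15 + W\right)^{2} = \left(-15 - 28\right)^{2} = \left(-43\right)^{2} = 1849$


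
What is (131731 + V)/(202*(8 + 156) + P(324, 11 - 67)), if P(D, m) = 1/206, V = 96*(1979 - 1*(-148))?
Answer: 69200138/6824369 ≈ 10.140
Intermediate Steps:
V = 204192 (V = 96*(1979 + 148) = 96*2127 = 204192)
P(D, m) = 1/206
(131731 + V)/(202*(8 + 156) + P(324, 11 - 67)) = (131731 + 204192)/(202*(8 + 156) + 1/206) = 335923/(202*164 + 1/206) = 335923/(33128 + 1/206) = 335923/(6824369/206) = 335923*(206/6824369) = 69200138/6824369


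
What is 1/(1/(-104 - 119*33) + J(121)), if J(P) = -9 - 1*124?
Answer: -4031/536124 ≈ -0.0075188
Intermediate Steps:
J(P) = -133 (J(P) = -9 - 124 = -133)
1/(1/(-104 - 119*33) + J(121)) = 1/(1/(-104 - 119*33) - 133) = 1/(1/(-104 - 3927) - 133) = 1/(1/(-4031) - 133) = 1/(-1/4031 - 133) = 1/(-536124/4031) = -4031/536124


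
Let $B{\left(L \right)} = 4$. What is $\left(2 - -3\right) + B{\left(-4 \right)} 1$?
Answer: $9$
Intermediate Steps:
$\left(2 - -3\right) + B{\left(-4 \right)} 1 = \left(2 - -3\right) + 4 \cdot 1 = \left(2 + 3\right) + 4 = 5 + 4 = 9$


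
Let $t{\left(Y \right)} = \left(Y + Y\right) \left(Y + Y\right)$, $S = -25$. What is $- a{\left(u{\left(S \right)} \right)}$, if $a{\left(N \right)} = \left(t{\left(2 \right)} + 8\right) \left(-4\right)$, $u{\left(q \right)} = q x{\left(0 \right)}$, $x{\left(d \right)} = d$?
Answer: $96$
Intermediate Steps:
$u{\left(q \right)} = 0$ ($u{\left(q \right)} = q 0 = 0$)
$t{\left(Y \right)} = 4 Y^{2}$ ($t{\left(Y \right)} = 2 Y 2 Y = 4 Y^{2}$)
$a{\left(N \right)} = -96$ ($a{\left(N \right)} = \left(4 \cdot 2^{2} + 8\right) \left(-4\right) = \left(4 \cdot 4 + 8\right) \left(-4\right) = \left(16 + 8\right) \left(-4\right) = 24 \left(-4\right) = -96$)
$- a{\left(u{\left(S \right)} \right)} = \left(-1\right) \left(-96\right) = 96$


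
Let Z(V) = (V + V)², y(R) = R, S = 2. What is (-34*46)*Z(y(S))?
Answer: -25024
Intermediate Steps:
Z(V) = 4*V² (Z(V) = (2*V)² = 4*V²)
(-34*46)*Z(y(S)) = (-34*46)*(4*2²) = -6256*4 = -1564*16 = -25024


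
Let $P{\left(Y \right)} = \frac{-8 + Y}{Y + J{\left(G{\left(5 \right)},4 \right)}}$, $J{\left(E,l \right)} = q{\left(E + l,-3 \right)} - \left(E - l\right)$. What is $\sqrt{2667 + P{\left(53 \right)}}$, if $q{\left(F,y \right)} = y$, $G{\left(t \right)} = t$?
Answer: $\frac{2 \sqrt{32682}}{7} \approx 51.652$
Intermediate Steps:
$J{\left(E,l \right)} = -3 + l - E$ ($J{\left(E,l \right)} = -3 - \left(E - l\right) = -3 + l - E$)
$P{\left(Y \right)} = \frac{-8 + Y}{-4 + Y}$ ($P{\left(Y \right)} = \frac{-8 + Y}{Y - 4} = \frac{-8 + Y}{-4 + Y}$)
$\sqrt{2667 + P{\left(53 \right)}} = \sqrt{2667 + \frac{-8 + 53}{-4 + 53}} = \sqrt{2667 + \frac{1}{49} \cdot 45} = \sqrt{2667 + \frac{45}{49}} = \sqrt{\frac{130728}{49}} = \frac{2 \sqrt{32682}}{7}$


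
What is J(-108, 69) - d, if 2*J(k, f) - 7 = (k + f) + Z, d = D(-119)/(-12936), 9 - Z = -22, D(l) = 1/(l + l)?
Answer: -1539385/3078768 ≈ -0.50000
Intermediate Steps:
D(l) = 1/(2*l)
Z = 31 (Z = 9 - 1*(-22) = 9 + 22 = 31)
d = 1/3078768 (d = ((½)/(-119))/(-12936) = ((½)*(-1/119))*(-1/12936) = -1/238*(-1/12936) = 1/3078768 ≈ 3.2481e-7)
J(k, f) = 19 + f/2 + k/2 (J(k, f) = 7/2 + ((k + f) + 31)/2 = 7/2 + ((f + k) + 31)/2 = 7/2 + (31 + f + k)/2 = 7/2 + (31/2 + f/2 + k/2) = 19 + f/2 + k/2)
J(-108, 69) - d = (19 + (½)*69 + (½)*(-108)) - 1*1/3078768 = (19 + 69/2 - 54) - 1/3078768 = -½ - 1/3078768 = -1539385/3078768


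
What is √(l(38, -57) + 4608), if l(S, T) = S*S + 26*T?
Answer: √4570 ≈ 67.602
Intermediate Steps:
l(S, T) = S² + 26*T
√(l(38, -57) + 4608) = √((38² + 26*(-57)) + 4608) = √((1444 - 1482) + 4608) = √(-38 + 4608) = √4570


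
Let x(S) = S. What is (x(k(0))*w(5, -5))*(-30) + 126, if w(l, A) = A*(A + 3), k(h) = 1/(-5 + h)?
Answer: 186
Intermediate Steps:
w(l, A) = A*(3 + A)
(x(k(0))*w(5, -5))*(-30) + 126 = ((-5*(3 - 5))/(-5 + 0))*(-30) + 126 = ((-5*(-2))/(-5))*(-30) + 126 = -⅕*10*(-30) + 126 = -2*(-30) + 126 = 60 + 126 = 186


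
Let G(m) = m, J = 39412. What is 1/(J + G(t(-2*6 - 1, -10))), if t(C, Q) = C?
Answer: 1/39399 ≈ 2.5381e-5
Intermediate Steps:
1/(J + G(t(-2*6 - 1, -10))) = 1/(39412 + (-2*6 - 1)) = 1/(39412 + (-12 - 1)) = 1/(39412 - 13) = 1/39399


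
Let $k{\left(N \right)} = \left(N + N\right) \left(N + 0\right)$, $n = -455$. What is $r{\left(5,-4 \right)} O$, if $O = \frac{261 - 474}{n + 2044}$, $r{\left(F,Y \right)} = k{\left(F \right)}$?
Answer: $- \frac{10650}{1589} \approx -6.7023$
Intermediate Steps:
$k{\left(N \right)} = 2 N^{2}$ ($k{\left(N \right)} = 2 N N = 2 N^{2}$)
$r{\left(F,Y \right)} = 2 F^{2}$
$O = - \frac{213}{1589}$ ($O = \frac{261 - 474}{-455 + 2044} = - \frac{213}{1589} \approx -0.13405$)
$r{\left(5,-4 \right)} O = 2 \cdot 5^{2} \left(- \frac{213}{1589}\right) = 2 \cdot 25 \left(- \frac{213}{1589}\right) = 50 \left(- \frac{213}{1589}\right) = - \frac{10650}{1589}$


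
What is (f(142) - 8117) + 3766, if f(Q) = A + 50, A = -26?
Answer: -4327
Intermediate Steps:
f(Q) = 24 (f(Q) = -26 + 50 = 24)
(f(142) - 8117) + 3766 = (24 - 8117) + 3766 = -8093 + 3766 = -4327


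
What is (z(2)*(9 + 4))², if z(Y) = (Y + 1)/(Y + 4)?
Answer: 169/4 ≈ 42.250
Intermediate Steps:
z(Y) = (1 + Y)/(4 + Y)
(z(2)*(9 + 4))² = (((1 + 2)/(4 + 2))*(9 + 4))² = ((3/6)*13)² = (((⅙)*3)*13)² = ((½)*13)² = (13/2)² = 169/4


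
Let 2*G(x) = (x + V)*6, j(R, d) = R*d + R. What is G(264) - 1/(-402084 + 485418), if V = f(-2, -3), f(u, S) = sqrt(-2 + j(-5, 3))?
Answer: 66000527/83334 + 3*I*sqrt(22) ≈ 792.0 + 14.071*I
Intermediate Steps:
j(R, d) = R + R*d
f(u, S) = I*sqrt(22) (f(u, S) = sqrt(-2 - 5*(1 + 3)) = sqrt(-2 - 5*4) = sqrt(-2 - 20) = sqrt(-22) = I*sqrt(22))
V = I*sqrt(22) ≈ 4.6904*I
G(x) = 3*x + 3*I*sqrt(22) (G(x) = ((x + I*sqrt(22))*6)/2 = (6*x + 6*I*sqrt(22))/2 = 3*x + 3*I*sqrt(22))
G(264) - 1/(-402084 + 485418) = (3*264 + 3*I*sqrt(22)) - 1/(-402084 + 485418) = (792 + 3*I*sqrt(22)) - 1/83334 = 66000527/83334 + 3*I*sqrt(22)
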